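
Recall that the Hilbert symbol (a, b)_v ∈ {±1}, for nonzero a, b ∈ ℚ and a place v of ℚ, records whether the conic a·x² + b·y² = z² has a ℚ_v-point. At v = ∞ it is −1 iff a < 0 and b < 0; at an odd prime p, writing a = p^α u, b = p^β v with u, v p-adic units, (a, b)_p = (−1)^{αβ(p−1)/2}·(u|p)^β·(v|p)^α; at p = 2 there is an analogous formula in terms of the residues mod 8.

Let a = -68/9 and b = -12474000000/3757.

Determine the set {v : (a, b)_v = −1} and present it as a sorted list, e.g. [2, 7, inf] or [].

Mod squares: a ≡ -17, b ≡ -2002. Check v ∈ {∞, 2, 3, 5, 7, 11, 13, 17}.
v=5: a=5^0·(≡3), b=5^6·(≡2) mod 5; (3|5)=-1, (2|5)=-1; (−1)^{0·6·2}·(-1)^6·(-1)^0 = +1.
v=13: a=13^0·(≡4), b=13^-1·(≡2) mod 13; (4|13)=+1, (2|13)=-1; (−1)^{0·-1·6}·(+1)^-1·(-1)^0 = +1.
v=2: v_2(a)=2, v_2(b)=7; units ≡ 7, 7 (mod 8); ε·ε+αω+βω = 1·1+2·0+7·0 ≡ 1  ⇒  (a,b)_2 = -1.
v=7: a=7^0·(≡1), b=7^1·(≡2) mod 7; (1|7)=+1, (2|7)=+1; (−1)^{0·1·3}·(+1)^1·(+1)^0 = +1.
v=3: a=3^-2·(≡1), b=3^4·(≡2) mod 3; (1|3)=+1, (2|3)=-1; (−1)^{-2·4·1}·(+1)^4·(-1)^-2 = +1.
v=17: a=17^1·(≡9), b=17^-2·(≡8) mod 17; (9|17)=+1, (8|17)=+1; (−1)^{1·-2·8}·(+1)^-2·(+1)^1 = +1.
v=∞: -17 < 0 and -2002 < 0  ⇒  (a,b)_∞ = -1.
v=11: a=11^0·(≡1), b=11^1·(≡9) mod 11; (1|11)=+1, (9|11)=+1; (−1)^{0·1·5}·(+1)^1·(+1)^0 = +1.
Ram(-17, -2002) = {2, ∞}; no ℚ_2-point on the conic.

[2, inf]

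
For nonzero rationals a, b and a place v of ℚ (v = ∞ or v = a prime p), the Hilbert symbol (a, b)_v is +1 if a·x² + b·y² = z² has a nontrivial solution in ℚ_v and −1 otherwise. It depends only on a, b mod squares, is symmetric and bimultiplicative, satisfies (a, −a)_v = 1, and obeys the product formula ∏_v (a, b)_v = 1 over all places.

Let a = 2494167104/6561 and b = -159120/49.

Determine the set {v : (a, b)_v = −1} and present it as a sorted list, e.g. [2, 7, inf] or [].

Mod squares: a ≡ 134849, b ≡ -1105. Check v ∈ {∞, 2, 3, 5, 7, 11, 13, 17, 23, 41}.
v=5: a=5^0·(≡4), b=5^1·(≡4) mod 5; (4|5)=+1, (4|5)=+1; (−1)^{0·1·2}·(+1)^1·(+1)^0 = +1.
v=11: a=11^1·(≡5), b=11^0·(≡10) mod 11; (5|11)=+1, (10|11)=-1; (−1)^{1·0·5}·(+1)^0·(-1)^1 = -1.
v=∞: 134849 > 0 and -1105 < 0  ⇒  (a,b)_∞ = +1.
v=17: a=17^2·(≡3), b=17^1·(≡5) mod 17; (3|17)=-1, (5|17)=-1; (−1)^{2·1·8}·(-1)^1·(-1)^2 = -1.
v=41: a=41^1·(≡4), b=41^0·(≡36) mod 41; (4|41)=+1, (36|41)=+1; (−1)^{1·0·20}·(+1)^0·(+1)^1 = +1.
v=13: a=13^1·(≡9), b=13^1·(≡11) mod 13; (9|13)=+1, (11|13)=-1; (−1)^{1·1·6}·(+1)^1·(-1)^1 = -1.
v=2: v_2(a)=6, v_2(b)=4; units ≡ 1, 7 (mod 8); ε·ε+αω+βω = 0·1+6·0+4·0 ≡ 0  ⇒  (a,b)_2 = +1.
v=3: a=3^-8·(≡2), b=3^2·(≡2) mod 3; (2|3)=-1, (2|3)=-1; (−1)^{-8·2·1}·(-1)^2·(-1)^-8 = +1.
v=7: a=7^0·(≡1), b=7^-2·(≡4) mod 7; (1|7)=+1, (4|7)=+1; (−1)^{0·-2·3}·(+1)^-2·(+1)^0 = +1.
v=23: a=23^1·(≡14), b=23^0·(≡21) mod 23; (14|23)=-1, (21|23)=-1; (−1)^{1·0·11}·(-1)^0·(-1)^1 = -1.
|Ram(134849, -1105)| = 4, even; anisotropic at {11, 13, 17, 23}.

[11, 13, 17, 23]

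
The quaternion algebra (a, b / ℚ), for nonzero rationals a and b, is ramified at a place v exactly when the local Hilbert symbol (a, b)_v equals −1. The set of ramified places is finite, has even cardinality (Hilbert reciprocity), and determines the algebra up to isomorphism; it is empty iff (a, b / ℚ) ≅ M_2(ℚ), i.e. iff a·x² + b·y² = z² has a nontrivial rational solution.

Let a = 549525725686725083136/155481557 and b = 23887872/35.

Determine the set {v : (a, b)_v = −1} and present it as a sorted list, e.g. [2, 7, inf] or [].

(a, b) ≡ (77, 70) mod (ℚ^×)²; places V = {2, 3, 5, 7, 11, 23, 29, ∞}.
(a,b)_23: α=2, u≡12; β=0, v≡6 (mod 23); (12|23)=+1, (6|23)=+1; sign (−1)^0·+1^0·+1^2 = +1.
(a,b)_∞: sgn(77)=+, sgn(70)=+, so +1.
(a,b)_5: α=0, u≡3; β=-1, v≡1 (mod 5); (3|5)=-1, (1|5)=+1; sign (−1)^0·-1^-1·+1^0 = -1.
(a,b)_29: α=-2, u≡17; β=0, v≡18 (mod 29); (17|29)=-1, (18|29)=-1; sign (−1)^0·-1^0·-1^-2 = +1.
(a,b)_11: α=-1, u≡10; β=0, v≡4 (mod 11); (10|11)=-1, (4|11)=+1; sign (−1)^0·-1^0·+1^-1 = +1.
(a,b)_3: α=10, u≡2; β=6, v≡1 (mod 3); (2|3)=-1, (1|3)=+1; sign (−1)^0·-1^6·+1^10 = +1.
(a,b)_7: α=-5, u≡2; β=-1, v≡3 (mod 7); (2|7)=+1, (3|7)=-1; sign (−1)^1·+1^-1·-1^-5 = +1.
(a,b)_2: α=44, β=15; u≡5, v≡3 (mod 8); ε(u)ε(v)=0·1, αω(v)=44·1, βω(u)=15·1; sum ≡ 1  ⇒  -1.
Ram(77, 70) = {2, 5}; no ℚ_2-point on the conic.

[2, 5]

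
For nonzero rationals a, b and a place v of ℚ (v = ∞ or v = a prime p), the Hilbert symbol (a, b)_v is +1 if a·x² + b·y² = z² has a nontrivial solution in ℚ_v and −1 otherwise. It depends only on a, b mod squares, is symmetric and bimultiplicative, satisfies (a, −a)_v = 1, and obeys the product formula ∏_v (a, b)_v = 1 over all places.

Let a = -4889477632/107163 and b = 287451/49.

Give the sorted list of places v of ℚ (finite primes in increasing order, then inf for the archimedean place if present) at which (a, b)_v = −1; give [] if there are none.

[2, 13, 19, 23]

(a, b) ≡ (-34086, 19) mod (ℚ^×)²; places V = {2, 3, 7, 13, 19, 23, 41, ∞}.
(a,b)_23: α=1, u≡12; β=0, v≡22 (mod 23); (12|23)=+1, (22|23)=-1; sign (−1)^0·+1^0·-1^1 = -1.
(a,b)_2: α=9, β=0; u≡5, v≡3 (mod 8); ε(u)ε(v)=0·1, αω(v)=9·1, βω(u)=0·1; sum ≡ 1  ⇒  -1.
(a,b)_41: α=2, u≡12; β=2, v≡6 (mod 41); (12|41)=-1, (6|41)=-1; sign (−1)^0·-1^2·-1^2 = +1.
(a,b)_∞: sgn(-34086)=−, sgn(19)=+, so +1.
(a,b)_13: α=1, u≡12; β=0, v≡6 (mod 13); (12|13)=+1, (6|13)=-1; sign (−1)^0·+1^0·-1^1 = -1.
(a,b)_3: α=-7, u≡2; β=2, v≡1 (mod 3); (2|3)=-1, (1|3)=+1; sign (−1)^0·-1^2·+1^-7 = +1.
(a,b)_19: α=1, u≡4; β=1, v≡16 (mod 19); (4|19)=+1, (16|19)=+1; sign (−1)^1·+1^1·+1^1 = -1.
(a,b)_7: α=-2, u≡1; β=-2, v≡3 (mod 7); (1|7)=+1, (3|7)=-1; sign (−1)^0·+1^-2·-1^-2 = +1.
Ram(-34086, 19) = {2, 13, 19, 23}; no ℚ_2-point on the conic.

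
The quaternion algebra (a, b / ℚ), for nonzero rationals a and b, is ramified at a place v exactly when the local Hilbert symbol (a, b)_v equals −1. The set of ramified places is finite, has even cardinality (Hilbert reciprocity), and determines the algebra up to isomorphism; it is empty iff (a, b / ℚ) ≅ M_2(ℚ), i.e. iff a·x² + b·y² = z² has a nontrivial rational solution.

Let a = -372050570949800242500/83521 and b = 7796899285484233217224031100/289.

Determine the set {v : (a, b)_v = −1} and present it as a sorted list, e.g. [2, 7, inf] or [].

Mod squares: a ≡ -187473, b ≡ 88711. Check v ∈ {∞, 2, 3, 5, 7, 11, 13, 17, 19, 23, 29, 41}.
v=13: a=13^1·(≡4), b=13^2·(≡9) mod 13; (4|13)=+1, (9|13)=+1; (−1)^{1·2·6}·(+1)^2·(+1)^1 = +1.
v=2: v_2(a)=2, v_2(b)=2; units ≡ 7, 7 (mod 8); ε·ε+αω+βω = 1·1+2·0+2·0 ≡ 1  ⇒  (a,b)_2 = -1.
v=∞: -187473 < 0 and 88711 > 0  ⇒  (a,b)_∞ = +1.
v=7: a=7^4·(≡4), b=7^3·(≡5) mod 7; (4|7)=+1, (5|7)=-1; (−1)^{4·3·3}·(+1)^3·(-1)^4 = +1.
v=3: a=3^3·(≡2), b=3^2·(≡1) mod 3; (2|3)=-1, (1|3)=+1; (−1)^{3·2·1}·(-1)^2·(+1)^3 = +1.
v=19: a=19^3·(≡3), b=19^5·(≡3) mod 19; (3|19)=-1, (3|19)=-1; (−1)^{3·5·9}·(-1)^5·(-1)^3 = -1.
v=11: a=11^3·(≡8), b=11^2·(≡8) mod 11; (8|11)=-1, (8|11)=-1; (−1)^{3·2·5}·(-1)^2·(-1)^3 = -1.
v=5: a=5^4·(≡2), b=5^2·(≡1) mod 5; (2|5)=-1, (1|5)=+1; (−1)^{4·2·2}·(-1)^2·(+1)^4 = +1.
v=29: a=29^2·(≡15), b=29^3·(≡8) mod 29; (15|29)=-1, (8|29)=-1; (−1)^{2·3·14}·(-1)^3·(-1)^2 = -1.
v=17: a=17^-4·(≡10), b=17^-2·(≡6) mod 17; (10|17)=-1, (6|17)=-1; (−1)^{-4·-2·8}·(-1)^-2·(-1)^-4 = +1.
v=41: a=41^0·(≡2), b=41^2·(≡34) mod 41; (2|41)=+1, (34|41)=-1; (−1)^{0·2·20}·(+1)^2·(-1)^0 = +1.
v=23: a=23^1·(≡15), b=23^3·(≡3) mod 23; (15|23)=-1, (3|23)=+1; (−1)^{1·3·11}·(-1)^3·(+1)^1 = +1.
Ram(-187473, 88711) = {2, 11, 19, 29}; no ℚ_2-point on the conic.

[2, 11, 19, 29]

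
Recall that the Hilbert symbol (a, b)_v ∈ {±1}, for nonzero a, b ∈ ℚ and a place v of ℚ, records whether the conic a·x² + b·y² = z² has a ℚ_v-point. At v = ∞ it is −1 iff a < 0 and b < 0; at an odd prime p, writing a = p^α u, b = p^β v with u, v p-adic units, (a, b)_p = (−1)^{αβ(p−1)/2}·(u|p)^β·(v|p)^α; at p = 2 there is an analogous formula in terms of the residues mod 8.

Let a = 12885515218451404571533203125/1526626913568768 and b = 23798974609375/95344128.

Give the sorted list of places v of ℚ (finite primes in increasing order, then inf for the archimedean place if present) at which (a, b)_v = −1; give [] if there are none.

(a, b) ≡ (58, 38570) mod (ℚ^×)²; places V = {2, 3, 5, 7, 11, 17, 19, 29, 31, ∞}.
(a,b)_17: α=-2, u≡11; β=0, v≡12 (mod 17); (11|17)=-1, (12|17)=-1; sign (−1)^0·-1^0·-1^-2 = +1.
(a,b)_31: α=2, u≡29; β=0, v≡29 (mod 31); (29|31)=-1, (29|31)=-1; sign (−1)^0·-1^0·-1^2 = +1.
(a,b)_19: α=-2, u≡11; β=-1, v≡11 (mod 19); (11|19)=+1, (11|19)=+1; sign (−1)^0·+1^-1·+1^-2 = +1.
(a,b)_7: α=8, u≡2; β=5, v≡2 (mod 7); (2|7)=+1, (2|7)=+1; sign (−1)^0·+1^5·+1^8 = +1.
(a,b)_∞: sgn(58)=+, sgn(38570)=+, so +1.
(a,b)_3: α=-10, u≡1; β=-4, v≡2 (mod 3); (1|3)=+1, (2|3)=-1; sign (−1)^0·+1^-4·-1^-10 = +1.
(a,b)_11: α=-2, u≡5; β=-2, v≡4 (mod 11); (5|11)=+1, (4|11)=+1; sign (−1)^0·+1^-2·+1^-2 = +1.
(a,b)_29: α=3, u≡8; β=1, v≡13 (mod 29); (8|29)=-1, (13|29)=+1; sign (−1)^0·-1^1·+1^3 = -1.
(a,b)_5: α=20, u≡3; β=11, v≡1 (mod 5); (3|5)=-1, (1|5)=+1; sign (−1)^0·-1^11·+1^20 = -1.
(a,b)_2: α=-11, β=-9; u≡5, v≡5 (mod 8); ε(u)ε(v)=0·0, αω(v)=-11·1, βω(u)=-9·1; sum ≡ 0  ⇒  +1.
|Ram(58, 38570)| = 2, even; anisotropic at {5, 29}.

[5, 29]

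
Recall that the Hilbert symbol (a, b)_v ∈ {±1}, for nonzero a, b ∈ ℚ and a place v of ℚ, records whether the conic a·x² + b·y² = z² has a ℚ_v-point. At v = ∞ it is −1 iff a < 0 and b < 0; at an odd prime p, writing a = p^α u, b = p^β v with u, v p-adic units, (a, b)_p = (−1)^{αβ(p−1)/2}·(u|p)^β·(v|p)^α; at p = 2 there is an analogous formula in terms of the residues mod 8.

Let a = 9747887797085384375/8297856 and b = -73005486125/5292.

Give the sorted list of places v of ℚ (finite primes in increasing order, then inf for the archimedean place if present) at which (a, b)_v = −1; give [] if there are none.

Mod squares: a ≡ 5610, b ≡ -15. Check v ∈ {∞, 2, 3, 5, 7, 11, 13, 17}.
v=17: a=17^1·(≡5), b=17^0·(≡16) mod 17; (5|17)=-1, (16|17)=+1; (−1)^{1·0·8}·(-1)^0·(+1)^1 = +1.
v=13: a=13^10·(≡6), b=13^6·(≡7) mod 13; (6|13)=-1, (7|13)=-1; (−1)^{10·6·6}·(-1)^6·(-1)^10 = +1.
v=11: a=11^3·(≡1), b=11^2·(≡8) mod 11; (1|11)=+1, (8|11)=-1; (−1)^{3·2·5}·(+1)^2·(-1)^3 = -1.
v=3: a=3^-3·(≡1), b=3^-3·(≡1) mod 3; (1|3)=+1, (1|3)=+1; (−1)^{-3·-3·1}·(+1)^-3·(+1)^-3 = -1.
v=2: v_2(a)=-7, v_2(b)=-2; units ≡ 5, 1 (mod 8); ε·ε+αω+βω = 0·0+-7·0+-2·1 ≡ 0  ⇒  (a,b)_2 = +1.
v=∞: 5610 > 0 and -15 < 0  ⇒  (a,b)_∞ = +1.
v=5: a=5^5·(≡3), b=5^3·(≡3) mod 5; (3|5)=-1, (3|5)=-1; (−1)^{5·3·2}·(-1)^3·(-1)^5 = +1.
v=7: a=7^-4·(≡6), b=7^-2·(≡3) mod 7; (6|7)=-1, (3|7)=-1; (−1)^{-4·-2·3}·(-1)^-2·(-1)^-4 = +1.
|Ram(5610, -15)| = 2, even; anisotropic at {3, 11}.

[3, 11]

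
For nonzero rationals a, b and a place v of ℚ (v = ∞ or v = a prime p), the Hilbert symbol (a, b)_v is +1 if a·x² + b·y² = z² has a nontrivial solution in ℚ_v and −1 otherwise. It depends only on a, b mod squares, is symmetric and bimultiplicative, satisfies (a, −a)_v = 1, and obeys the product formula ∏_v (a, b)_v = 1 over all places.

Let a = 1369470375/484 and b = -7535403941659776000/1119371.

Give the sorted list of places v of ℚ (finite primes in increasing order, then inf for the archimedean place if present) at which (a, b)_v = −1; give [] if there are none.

Mod squares: a ≡ 15, b ≡ -15015. Check v ∈ {∞, 2, 3, 5, 7, 11, 13, 29}.
v=13: a=13^2·(≡11), b=13^3·(≡2) mod 13; (11|13)=-1, (2|13)=-1; (−1)^{2·3·6}·(-1)^3·(-1)^2 = -1.
v=29: a=29^0·(≡2), b=29^-2·(≡22) mod 29; (2|29)=-1, (22|29)=+1; (−1)^{0·-2·14}·(-1)^-2·(+1)^0 = +1.
v=∞: 15 > 0 and -15015 < 0  ⇒  (a,b)_∞ = +1.
v=3: a=3^3·(≡2), b=3^13·(≡2) mod 3; (2|3)=-1, (2|3)=-1; (−1)^{3·13·1}·(-1)^13·(-1)^3 = -1.
v=5: a=5^3·(≡2), b=5^3·(≡2) mod 5; (2|5)=-1, (2|5)=-1; (−1)^{3·3·2}·(-1)^3·(-1)^3 = +1.
v=2: v_2(a)=-2, v_2(b)=10; units ≡ 7, 1 (mod 8); ε·ε+αω+βω = 1·0+-2·0+10·0 ≡ 0  ⇒  (a,b)_2 = +1.
v=11: a=11^-2·(≡5), b=11^-3·(≡10) mod 11; (5|11)=+1, (10|11)=-1; (−1)^{-2·-3·5}·(+1)^-3·(-1)^-2 = +1.
v=7: a=7^4·(≡1), b=7^5·(≡1) mod 7; (1|7)=+1, (1|7)=+1; (−1)^{4·5·3}·(+1)^5·(+1)^4 = +1.
|Ram(15, -15015)| = 2, even; anisotropic at {3, 13}.

[3, 13]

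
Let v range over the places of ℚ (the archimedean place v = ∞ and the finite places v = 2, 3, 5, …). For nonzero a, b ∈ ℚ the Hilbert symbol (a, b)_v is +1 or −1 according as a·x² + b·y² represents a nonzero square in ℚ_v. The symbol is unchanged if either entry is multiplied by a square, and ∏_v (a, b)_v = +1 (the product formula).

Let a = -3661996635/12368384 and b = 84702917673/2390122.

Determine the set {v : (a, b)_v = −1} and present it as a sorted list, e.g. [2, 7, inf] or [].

Mod squares: a ≡ -113390, b ≡ 986. Check v ∈ {∞, 2, 3, 5, 7, 11, 17, 19, 23, 29, 31}.
v=∞: -113390 < 0 and 986 > 0  ⇒  (a,b)_∞ = +1.
v=29: a=29^-1·(≡25), b=29^-3·(≡20) mod 29; (25|29)=+1, (20|29)=+1; (−1)^{-1·-3·14}·(+1)^-3·(+1)^-1 = +1.
v=23: a=23^1·(≡11), b=23^2·(≡17) mod 23; (11|23)=-1, (17|23)=-1; (−1)^{1·2·11}·(-1)^2·(-1)^1 = -1.
v=7: a=7^-2·(≡6), b=7^-2·(≡5) mod 7; (6|7)=-1, (5|7)=-1; (−1)^{-2·-2·3}·(-1)^-2·(-1)^-2 = +1.
v=19: a=19^2·(≡18), b=19^0·(≡4) mod 19; (18|19)=-1, (4|19)=+1; (−1)^{2·0·9}·(-1)^0·(+1)^2 = +1.
v=17: a=17^-1·(≡7), b=17^1·(≡11) mod 17; (7|17)=-1, (11|17)=-1; (−1)^{-1·1·8}·(-1)^1·(-1)^-1 = +1.
v=3: a=3^6·(≡1), b=3^4·(≡2) mod 3; (1|3)=+1, (2|3)=-1; (−1)^{6·4·1}·(+1)^4·(-1)^6 = +1.
v=5: a=5^1·(≡2), b=5^0·(≡4) mod 5; (2|5)=-1, (4|5)=+1; (−1)^{1·0·2}·(-1)^0·(+1)^1 = +1.
v=2: v_2(a)=-9, v_2(b)=-1; units ≡ 1, 5 (mod 8); ε·ε+αω+βω = 0·0+-9·1+-1·0 ≡ 1  ⇒  (a,b)_2 = -1.
v=31: a=31^0·(≡10), b=31^2·(≡19) mod 31; (10|31)=+1, (19|31)=+1; (−1)^{0·2·15}·(+1)^2·(+1)^0 = +1.
v=11: a=11^2·(≡5), b=11^2·(≡7) mod 11; (5|11)=+1, (7|11)=-1; (−1)^{2·2·5}·(+1)^2·(-1)^2 = +1.
(-113390, 986 / ℚ) ramifies at {2, 23}: a division algebra.

[2, 23]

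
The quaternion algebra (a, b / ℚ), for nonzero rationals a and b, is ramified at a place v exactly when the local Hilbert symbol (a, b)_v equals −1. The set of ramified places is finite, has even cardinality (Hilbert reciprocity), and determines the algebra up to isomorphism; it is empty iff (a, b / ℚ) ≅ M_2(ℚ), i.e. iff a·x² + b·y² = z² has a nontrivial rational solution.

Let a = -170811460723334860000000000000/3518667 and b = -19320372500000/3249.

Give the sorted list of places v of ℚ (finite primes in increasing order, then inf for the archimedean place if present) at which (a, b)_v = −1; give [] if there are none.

Mod squares: a ≡ -2145, b ≡ -2210. Check v ∈ {∞, 2, 3, 5, 11, 13, 17, 19}.
v=11: a=11^5·(≡4), b=11^2·(≡5) mod 11; (4|11)=+1, (5|11)=+1; (−1)^{5·2·5}·(+1)^2·(+1)^5 = +1.
v=17: a=17^6·(≡3), b=17^3·(≡5) mod 17; (3|17)=-1, (5|17)=-1; (−1)^{6·3·8}·(-1)^3·(-1)^6 = -1.
v=19: a=19^-4·(≡8), b=19^-2·(≡12) mod 19; (8|19)=-1, (12|19)=-1; (−1)^{-4·-2·9}·(-1)^-2·(-1)^-4 = +1.
v=13: a=13^3·(≡9), b=13^1·(≡3) mod 13; (9|13)=+1, (3|13)=+1; (−1)^{3·1·6}·(+1)^1·(+1)^3 = +1.
v=3: a=3^-3·(≡2), b=3^-2·(≡1) mod 3; (2|3)=-1, (1|3)=+1; (−1)^{-3·-2·1}·(-1)^-2·(+1)^-3 = +1.
v=5: a=5^13·(≡4), b=5^7·(≡3) mod 5; (4|5)=+1, (3|5)=-1; (−1)^{13·7·2}·(+1)^7·(-1)^13 = -1.
v=∞: -2145 < 0 and -2210 < 0  ⇒  (a,b)_∞ = -1.
v=2: v_2(a)=14, v_2(b)=5; units ≡ 7, 7 (mod 8); ε·ε+αω+βω = 1·1+14·0+5·0 ≡ 1  ⇒  (a,b)_2 = -1.
|Ram(-2145, -2210)| = 4, even; anisotropic at {2, 5, 17, ∞}.

[2, 5, 17, inf]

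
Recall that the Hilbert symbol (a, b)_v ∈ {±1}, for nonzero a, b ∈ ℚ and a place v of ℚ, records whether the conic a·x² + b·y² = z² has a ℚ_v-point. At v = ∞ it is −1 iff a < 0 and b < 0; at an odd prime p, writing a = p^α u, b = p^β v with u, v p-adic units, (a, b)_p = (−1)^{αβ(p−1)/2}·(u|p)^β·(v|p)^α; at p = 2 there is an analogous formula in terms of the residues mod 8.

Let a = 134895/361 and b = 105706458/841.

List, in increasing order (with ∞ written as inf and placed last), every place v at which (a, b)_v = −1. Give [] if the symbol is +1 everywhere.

Mod squares: a ≡ 255, b ≡ 858. Check v ∈ {∞, 2, 3, 5, 11, 13, 17, 19, 23, 29}.
v=23: a=23^2·(≡3), b=23^0·(≡7) mod 23; (3|23)=+1, (7|23)=-1; (−1)^{2·0·11}·(+1)^0·(-1)^2 = +1.
v=29: a=29^0·(≡28), b=29^-2·(≡8) mod 29; (28|29)=+1, (8|29)=-1; (−1)^{0·-2·14}·(+1)^-2·(-1)^0 = +1.
v=17: a=17^1·(≡16), b=17^0·(≡2) mod 17; (16|17)=+1, (2|17)=+1; (−1)^{1·0·8}·(+1)^0·(+1)^1 = +1.
v=2: v_2(a)=0, v_2(b)=1; units ≡ 7, 5 (mod 8); ε·ε+αω+βω = 1·0+0·1+1·0 ≡ 0  ⇒  (a,b)_2 = +1.
v=11: a=11^0·(≡10), b=11^1·(≡9) mod 11; (10|11)=-1, (9|11)=+1; (−1)^{0·1·5}·(-1)^1·(+1)^0 = -1.
v=19: a=19^-2·(≡14), b=19^0·(≡3) mod 19; (14|19)=-1, (3|19)=-1; (−1)^{-2·0·9}·(-1)^0·(-1)^-2 = +1.
v=13: a=13^0·(≡2), b=13^3·(≡3) mod 13; (2|13)=-1, (3|13)=+1; (−1)^{0·3·6}·(-1)^3·(+1)^0 = -1.
v=∞: 255 > 0 and 858 > 0  ⇒  (a,b)_∞ = +1.
v=3: a=3^1·(≡1), b=3^7·(≡1) mod 3; (1|3)=+1, (1|3)=+1; (−1)^{1·7·1}·(+1)^7·(+1)^1 = -1.
v=5: a=5^1·(≡4), b=5^0·(≡3) mod 5; (4|5)=+1, (3|5)=-1; (−1)^{1·0·2}·(+1)^0·(-1)^1 = -1.
(255, 858 / ℚ) ramifies at {3, 5, 11, 13}: a division algebra.

[3, 5, 11, 13]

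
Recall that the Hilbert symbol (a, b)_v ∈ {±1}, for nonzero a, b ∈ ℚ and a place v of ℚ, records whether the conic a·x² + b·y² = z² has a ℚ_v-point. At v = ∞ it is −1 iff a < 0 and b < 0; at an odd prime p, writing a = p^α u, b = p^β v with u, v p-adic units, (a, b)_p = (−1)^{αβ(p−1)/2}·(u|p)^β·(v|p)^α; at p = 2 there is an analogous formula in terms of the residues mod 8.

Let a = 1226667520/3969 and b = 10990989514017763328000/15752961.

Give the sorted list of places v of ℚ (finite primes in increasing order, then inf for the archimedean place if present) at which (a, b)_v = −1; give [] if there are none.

Mod squares: a ≡ 4791670, b ≡ 116870. Check v ∈ {∞, 2, 3, 5, 7, 13, 29, 31, 41}.
v=2: v_2(a)=9, v_2(b)=15; units ≡ 3, 3 (mod 8); ε·ε+αω+βω = 1·1+9·1+15·1 ≡ 1  ⇒  (a,b)_2 = -1.
v=7: a=7^-2·(≡2), b=7^-4·(≡3) mod 7; (2|7)=+1, (3|7)=-1; (−1)^{-2·-4·3}·(+1)^-4·(-1)^-2 = +1.
v=31: a=31^1·(≡1), b=31^3·(≡7) mod 31; (1|31)=+1, (7|31)=+1; (−1)^{1·3·15}·(+1)^3·(+1)^1 = -1.
v=29: a=29^1·(≡14), b=29^3·(≡24) mod 29; (14|29)=-1, (24|29)=+1; (−1)^{1·3·14}·(-1)^3·(+1)^1 = -1.
v=13: a=13^1·(≡12), b=13^3·(≡11) mod 13; (12|13)=+1, (11|13)=-1; (−1)^{1·3·6}·(+1)^3·(-1)^1 = -1.
v=3: a=3^-4·(≡1), b=3^-8·(≡2) mod 3; (1|3)=+1, (2|3)=-1; (−1)^{-4·-8·1}·(+1)^-8·(-1)^-4 = +1.
v=5: a=5^1·(≡1), b=5^3·(≡4) mod 5; (1|5)=+1, (4|5)=+1; (−1)^{1·3·2}·(+1)^3·(+1)^1 = +1.
v=∞: 4791670 > 0 and 116870 > 0  ⇒  (a,b)_∞ = +1.
v=41: a=41^1·(≡16), b=41^2·(≡33) mod 41; (16|41)=+1, (33|41)=+1; (−1)^{1·2·20}·(+1)^2·(+1)^1 = +1.
|Ram(4791670, 116870)| = 4, even; anisotropic at {2, 13, 29, 31}.

[2, 13, 29, 31]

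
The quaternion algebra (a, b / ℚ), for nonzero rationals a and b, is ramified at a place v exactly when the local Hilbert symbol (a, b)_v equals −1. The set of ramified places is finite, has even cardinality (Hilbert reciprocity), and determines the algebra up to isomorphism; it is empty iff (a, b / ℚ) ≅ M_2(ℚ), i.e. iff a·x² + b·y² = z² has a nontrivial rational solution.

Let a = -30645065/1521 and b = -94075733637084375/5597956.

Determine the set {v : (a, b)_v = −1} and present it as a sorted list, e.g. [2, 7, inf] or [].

[29, inf]

(a, b) ≡ (-185, -11218215) mod (ℚ^×)²; places V = {2, 3, 5, 7, 11, 13, 17, 29, 37, 41, ∞}.
(a,b)_11: α=2, u≡7; β=2, v≡1 (mod 11); (7|11)=-1, (1|11)=+1; sign (−1)^0·-1^2·+1^2 = +1.
(a,b)_3: α=-2, u≡1; β=5, v≡2 (mod 3); (1|3)=+1, (2|3)=-1; sign (−1)^0·+1^5·-1^-2 = +1.
(a,b)_∞: sgn(-185)=−, sgn(-11218215)=−, so -1.
(a,b)_17: α=0, u≡13; β=1, v≡12 (mod 17); (13|17)=+1, (12|17)=-1; sign (−1)^0·+1^1·-1^0 = +1.
(a,b)_7: α=0, u≡2; β=-2, v≡5 (mod 7); (2|7)=+1, (5|7)=-1; sign (−1)^0·+1^-2·-1^0 = +1.
(a,b)_41: α=0, u≡4; β=1, v≡24 (mod 41); (4|41)=+1, (24|41)=-1; sign (−1)^0·+1^1·-1^0 = +1.
(a,b)_2: α=0, β=-2; u≡7, v≡1 (mod 8); ε(u)ε(v)=1·0, αω(v)=0·0, βω(u)=-2·0; sum ≡ 0  ⇒  +1.
(a,b)_29: α=0, u≡17; β=1, v≡22 (mod 29); (17|29)=-1, (22|29)=+1; sign (−1)^0·-1^1·+1^0 = -1.
(a,b)_5: α=1, u≡2; β=5, v≡3 (mod 5); (2|5)=-1, (3|5)=-1; sign (−1)^0·-1^5·-1^1 = +1.
(a,b)_13: α=-2, u≡12; β=-4, v≡6 (mod 13); (12|13)=+1, (6|13)=-1; sign (−1)^0·+1^-4·-1^-2 = +1.
(a,b)_37: α=3, u≡6; β=3, v≡6 (mod 37); (6|37)=-1, (6|37)=-1; sign (−1)^0·-1^3·-1^3 = +1.
(-185, -11218215 / ℚ) ramifies at {29, ∞}: a division algebra.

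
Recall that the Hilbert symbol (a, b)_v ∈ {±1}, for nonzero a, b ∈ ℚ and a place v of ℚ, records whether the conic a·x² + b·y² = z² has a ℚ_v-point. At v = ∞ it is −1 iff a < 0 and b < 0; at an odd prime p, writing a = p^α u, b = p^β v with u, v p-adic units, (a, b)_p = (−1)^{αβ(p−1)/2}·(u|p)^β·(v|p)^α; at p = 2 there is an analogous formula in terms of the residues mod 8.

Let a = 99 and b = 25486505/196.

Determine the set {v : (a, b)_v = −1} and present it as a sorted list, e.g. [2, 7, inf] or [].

[11, 29]

(a, b) ≡ (11, 30305) mod (ℚ^×)²; places V = {2, 3, 5, 7, 11, 19, 29, ∞}.
(a,b)_∞: sgn(11)=+, sgn(30305)=+, so +1.
(a,b)_7: α=0, u≡1; β=-2, v≡4 (mod 7); (1|7)=+1, (4|7)=+1; sign (−1)^0·+1^-2·+1^0 = +1.
(a,b)_3: α=2, u≡2; β=0, v≡2 (mod 3); (2|3)=-1, (2|3)=-1; sign (−1)^0·-1^0·-1^2 = +1.
(a,b)_5: α=0, u≡4; β=1, v≡1 (mod 5); (4|5)=+1, (1|5)=+1; sign (−1)^0·+1^1·+1^0 = +1.
(a,b)_2: α=0, β=-2; u≡3, v≡1 (mod 8); ε(u)ε(v)=1·0, αω(v)=0·0, βω(u)=-2·1; sum ≡ 0  ⇒  +1.
(a,b)_11: α=1, u≡9; β=1, v≡4 (mod 11); (9|11)=+1, (4|11)=+1; sign (−1)^1·+1^1·+1^1 = -1.
(a,b)_29: α=0, u≡12; β=3, v≡4 (mod 29); (12|29)=-1, (4|29)=+1; sign (−1)^0·-1^3·+1^0 = -1.
(a,b)_19: α=0, u≡4; β=1, v≡15 (mod 19); (4|19)=+1, (15|19)=-1; sign (−1)^0·+1^1·-1^0 = +1.
|Ram(11, 30305)| = 2, even; anisotropic at {11, 29}.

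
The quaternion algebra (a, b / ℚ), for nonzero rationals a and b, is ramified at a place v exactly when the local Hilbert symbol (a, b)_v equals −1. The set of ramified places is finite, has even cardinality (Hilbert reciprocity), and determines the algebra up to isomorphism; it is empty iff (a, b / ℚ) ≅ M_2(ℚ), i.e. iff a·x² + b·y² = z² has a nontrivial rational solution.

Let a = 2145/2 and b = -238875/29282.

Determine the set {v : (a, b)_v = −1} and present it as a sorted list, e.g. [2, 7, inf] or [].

[2, 3, 11, 13]

Mod squares: a ≡ 4290, b ≡ -390. Check v ∈ {∞, 2, 3, 5, 7, 11, 13}.
v=11: a=11^1·(≡4), b=11^-4·(≡6) mod 11; (4|11)=+1, (6|11)=-1; (−1)^{1·-4·5}·(+1)^-4·(-1)^1 = -1.
v=7: a=7^0·(≡5), b=7^2·(≡4) mod 7; (5|7)=-1, (4|7)=+1; (−1)^{0·2·3}·(-1)^2·(+1)^0 = +1.
v=∞: 4290 > 0 and -390 < 0  ⇒  (a,b)_∞ = +1.
v=13: a=13^1·(≡11), b=13^1·(≡12) mod 13; (11|13)=-1, (12|13)=+1; (−1)^{1·1·6}·(-1)^1·(+1)^1 = -1.
v=2: v_2(a)=-1, v_2(b)=-1; units ≡ 1, 5 (mod 8); ε·ε+αω+βω = 0·0+-1·1+-1·0 ≡ 1  ⇒  (a,b)_2 = -1.
v=3: a=3^1·(≡2), b=3^1·(≡2) mod 3; (2|3)=-1, (2|3)=-1; (−1)^{1·1·1}·(-1)^1·(-1)^1 = -1.
v=5: a=5^1·(≡2), b=5^3·(≡2) mod 5; (2|5)=-1, (2|5)=-1; (−1)^{1·3·2}·(-1)^3·(-1)^1 = +1.
|Ram(4290, -390)| = 4, even; anisotropic at {2, 3, 11, 13}.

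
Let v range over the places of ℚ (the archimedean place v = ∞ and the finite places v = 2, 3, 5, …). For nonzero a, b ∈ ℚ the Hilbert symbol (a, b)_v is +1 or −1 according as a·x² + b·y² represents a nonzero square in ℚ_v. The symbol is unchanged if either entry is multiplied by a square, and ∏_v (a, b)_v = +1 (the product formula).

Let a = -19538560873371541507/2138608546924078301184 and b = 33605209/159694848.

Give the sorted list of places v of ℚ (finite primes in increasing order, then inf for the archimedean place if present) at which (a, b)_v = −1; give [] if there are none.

[3, 43]

Mod squares: a ≡ -258, b ≡ 3. Check v ∈ {∞, 2, 3, 7, 11, 17, 19, 31, 43}.
v=19: a=19^-6·(≡3), b=19^-2·(≡8) mod 19; (3|19)=-1, (8|19)=-1; (−1)^{-6·-2·9}·(-1)^-2·(-1)^-6 = +1.
v=7: a=7^-2·(≡4), b=7^0·(≡3) mod 7; (4|7)=+1, (3|7)=-1; (−1)^{-2·0·3}·(+1)^0·(-1)^-2 = +1.
v=17: a=17^2·(≡10), b=17^2·(≡12) mod 17; (10|17)=-1, (12|17)=-1; (−1)^{2·2·8}·(-1)^2·(-1)^2 = +1.
v=3: a=3^-3·(≡1), b=3^-3·(≡1) mod 3; (1|3)=+1, (1|3)=+1; (−1)^{-3·-3·1}·(+1)^-3·(+1)^-3 = -1.
v=2: v_2(a)=-35, v_2(b)=-14; units ≡ 7, 3 (mod 8); ε·ε+αω+βω = 1·1+-35·1+-14·0 ≡ 0  ⇒  (a,b)_2 = +1.
v=43: a=43^1·(≡42), b=43^0·(≡20) mod 43; (42|43)=-1, (20|43)=-1; (−1)^{1·0·21}·(-1)^0·(-1)^1 = -1.
v=∞: -258 < 0 and 3 > 0  ⇒  (a,b)_∞ = +1.
v=11: a=11^6·(≡8), b=11^2·(≡9) mod 11; (8|11)=-1, (9|11)=+1; (−1)^{6·2·5}·(-1)^2·(+1)^6 = +1.
v=31: a=31^6·(≡24), b=31^2·(≡24) mod 31; (24|31)=-1, (24|31)=-1; (−1)^{6·2·15}·(-1)^2·(-1)^6 = +1.
|Ram(-258, 3)| = 2, even; anisotropic at {3, 43}.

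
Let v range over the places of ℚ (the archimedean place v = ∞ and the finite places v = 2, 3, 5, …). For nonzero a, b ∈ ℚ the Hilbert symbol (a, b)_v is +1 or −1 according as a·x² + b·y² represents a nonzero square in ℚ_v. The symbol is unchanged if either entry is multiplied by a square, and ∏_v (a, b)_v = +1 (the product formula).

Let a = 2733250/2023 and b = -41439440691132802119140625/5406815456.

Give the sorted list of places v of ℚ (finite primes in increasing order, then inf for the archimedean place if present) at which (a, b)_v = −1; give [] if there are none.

Mod squares: a ≡ 910, b ≡ -462. Check v ∈ {∞, 2, 3, 5, 7, 11, 13, 17, 29}.
v=13: a=13^1·(≡5), b=13^4·(≡7) mod 13; (5|13)=-1, (7|13)=-1; (−1)^{1·4·6}·(-1)^4·(-1)^1 = -1.
v=3: a=3^0·(≡1), b=3^3·(≡2) mod 3; (1|3)=+1, (2|3)=-1; (−1)^{0·3·1}·(+1)^3·(-1)^0 = +1.
v=7: a=7^-1·(≡1), b=7^-1·(≡2) mod 7; (1|7)=+1, (2|7)=+1; (−1)^{-1·-1·3}·(+1)^-1·(+1)^-1 = -1.
v=17: a=17^-2·(≡1), b=17^-6·(≡7) mod 17; (1|17)=+1, (7|17)=-1; (−1)^{-2·-6·8}·(+1)^-6·(-1)^-2 = +1.
v=∞: 910 > 0 and -462 < 0  ⇒  (a,b)_∞ = +1.
v=11: a=11^0·(≡8), b=11^1·(≡8) mod 11; (8|11)=-1, (8|11)=-1; (−1)^{0·1·5}·(-1)^1·(-1)^0 = -1.
v=29: a=29^2·(≡8), b=29^8·(≡12) mod 29; (8|29)=-1, (12|29)=-1; (−1)^{2·8·14}·(-1)^8·(-1)^2 = +1.
v=5: a=5^3·(≡2), b=5^10·(≡3) mod 5; (2|5)=-1, (3|5)=-1; (−1)^{3·10·2}·(-1)^10·(-1)^3 = -1.
v=2: v_2(a)=1, v_2(b)=-5; units ≡ 7, 1 (mod 8); ε·ε+αω+βω = 1·0+1·0+-5·0 ≡ 0  ⇒  (a,b)_2 = +1.
|Ram(910, -462)| = 4, even; anisotropic at {5, 7, 11, 13}.

[5, 7, 11, 13]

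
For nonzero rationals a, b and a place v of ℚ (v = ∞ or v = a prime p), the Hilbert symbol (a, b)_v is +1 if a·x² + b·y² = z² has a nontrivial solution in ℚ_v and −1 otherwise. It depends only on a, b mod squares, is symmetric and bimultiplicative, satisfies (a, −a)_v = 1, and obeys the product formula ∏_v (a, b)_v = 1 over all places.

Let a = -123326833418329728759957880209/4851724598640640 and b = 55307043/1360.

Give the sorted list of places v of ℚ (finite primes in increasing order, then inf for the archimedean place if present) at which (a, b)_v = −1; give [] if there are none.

Mod squares: a ≡ -85, b ≡ 53295. Check v ∈ {∞, 2, 3, 5, 7, 11, 13, 17, 19, 31, 41}.
v=2: v_2(a)=-22, v_2(b)=-4; units ≡ 3, 7 (mod 8); ε·ε+αω+βω = 1·1+-22·0+-4·1 ≡ 1  ⇒  (a,b)_2 = -1.
v=13: a=13^2·(≡5), b=13^0·(≡8) mod 13; (5|13)=-1, (8|13)=-1; (−1)^{2·0·6}·(-1)^0·(-1)^2 = +1.
v=11: a=11^8·(≡1), b=11^3·(≡4) mod 11; (1|11)=+1, (4|11)=+1; (−1)^{8·3·5}·(+1)^3·(+1)^8 = +1.
v=5: a=5^-1·(≡2), b=5^-1·(≡4) mod 5; (2|5)=-1, (4|5)=+1; (−1)^{-1·-1·2}·(-1)^-1·(+1)^-1 = -1.
v=3: a=3^16·(≡2), b=3^7·(≡2) mod 3; (2|3)=-1, (2|3)=-1; (−1)^{16·7·1}·(-1)^7·(-1)^16 = -1.
v=17: a=17^-3·(≡3), b=17^-1·(≡12) mod 17; (3|17)=-1, (12|17)=-1; (−1)^{-3·-1·8}·(-1)^-1·(-1)^-3 = +1.
v=19: a=19^6·(≡13), b=19^1·(≡14) mod 19; (13|19)=-1, (14|19)=-1; (−1)^{6·1·9}·(-1)^1·(-1)^6 = -1.
v=7: a=7^-2·(≡6), b=7^0·(≡4) mod 7; (6|7)=-1, (4|7)=+1; (−1)^{-2·0·3}·(-1)^0·(+1)^-2 = +1.
v=31: a=31^-2·(≡2), b=31^0·(≡22) mod 31; (2|31)=+1, (22|31)=-1; (−1)^{-2·0·15}·(+1)^0·(-1)^-2 = +1.
v=41: a=41^2·(≡24), b=41^0·(≡25) mod 41; (24|41)=-1, (25|41)=+1; (−1)^{2·0·20}·(-1)^0·(+1)^2 = +1.
v=∞: -85 < 0 and 53295 > 0  ⇒  (a,b)_∞ = +1.
(-85, 53295 / ℚ) ramifies at {2, 3, 5, 19}: a division algebra.

[2, 3, 5, 19]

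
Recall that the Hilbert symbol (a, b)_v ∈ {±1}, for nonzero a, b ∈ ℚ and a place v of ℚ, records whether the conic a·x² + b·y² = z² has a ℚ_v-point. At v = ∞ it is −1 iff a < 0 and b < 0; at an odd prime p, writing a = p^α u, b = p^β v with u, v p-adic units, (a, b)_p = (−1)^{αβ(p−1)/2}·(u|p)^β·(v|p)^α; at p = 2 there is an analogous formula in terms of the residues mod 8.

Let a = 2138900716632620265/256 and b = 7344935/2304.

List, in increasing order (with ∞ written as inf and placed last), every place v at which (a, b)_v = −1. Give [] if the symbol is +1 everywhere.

Mod squares: a ≡ 5865, b ≡ 25415. Check v ∈ {∞, 2, 3, 5, 13, 17, 23}.
v=5: a=5^1·(≡3), b=5^1·(≡3) mod 5; (3|5)=-1, (3|5)=-1; (−1)^{1·1·2}·(-1)^1·(-1)^1 = +1.
v=17: a=17^7·(≡10), b=17^3·(≡15) mod 17; (10|17)=-1, (15|17)=+1; (−1)^{7·3·8}·(-1)^3·(+1)^7 = -1.
v=∞: 5865 > 0 and 25415 > 0  ⇒  (a,b)_∞ = +1.
v=23: a=23^3·(≡6), b=23^1·(≡9) mod 23; (6|23)=+1, (9|23)=+1; (−1)^{3·1·11}·(+1)^1·(+1)^3 = -1.
v=3: a=3^1·(≡2), b=3^-2·(≡2) mod 3; (2|3)=-1, (2|3)=-1; (−1)^{1·-2·1}·(-1)^-2·(-1)^1 = -1.
v=2: v_2(a)=-8, v_2(b)=-8; units ≡ 1, 7 (mod 8); ε·ε+αω+βω = 0·1+-8·0+-8·0 ≡ 0  ⇒  (a,b)_2 = +1.
v=13: a=13^4·(≡2), b=13^1·(≡5) mod 13; (2|13)=-1, (5|13)=-1; (−1)^{4·1·6}·(-1)^1·(-1)^4 = -1.
|Ram(5865, 25415)| = 4, even; anisotropic at {3, 13, 17, 23}.

[3, 13, 17, 23]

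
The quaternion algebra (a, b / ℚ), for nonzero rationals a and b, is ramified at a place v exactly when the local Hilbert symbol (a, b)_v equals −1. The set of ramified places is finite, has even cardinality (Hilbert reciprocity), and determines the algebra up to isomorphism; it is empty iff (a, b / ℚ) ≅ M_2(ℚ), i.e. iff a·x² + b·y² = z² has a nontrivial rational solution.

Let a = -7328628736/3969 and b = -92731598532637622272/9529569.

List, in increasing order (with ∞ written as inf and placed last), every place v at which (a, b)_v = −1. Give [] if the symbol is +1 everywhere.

[13, inf]

Mod squares: a ≡ -111826, b ≡ -442. Check v ∈ {∞, 2, 3, 7, 11, 13, 17, 23}.
v=7: a=7^-2·(≡3), b=7^-6·(≡5) mod 7; (3|7)=-1, (5|7)=-1; (−1)^{-2·-6·3}·(-1)^-6·(-1)^-2 = +1.
v=2: v_2(a)=17, v_2(b)=27; units ≡ 7, 3 (mod 8); ε·ε+αω+βω = 1·1+17·1+27·0 ≡ 0  ⇒  (a,b)_2 = +1.
v=23: a=23^1·(≡15), b=23^2·(≡18) mod 23; (15|23)=-1, (18|23)=+1; (−1)^{1·2·11}·(-1)^2·(+1)^1 = +1.
v=∞: -111826 < 0 and -442 < 0  ⇒  (a,b)_∞ = -1.
v=17: a=17^1·(≡15), b=17^3·(≡13) mod 17; (15|17)=+1, (13|17)=+1; (−1)^{1·3·8}·(+1)^3·(+1)^1 = +1.
v=3: a=3^-4·(≡2), b=3^-4·(≡2) mod 3; (2|3)=-1, (2|3)=-1; (−1)^{-4·-4·1}·(-1)^-4·(-1)^-4 = +1.
v=11: a=11^1·(≡9), b=11^2·(≡3) mod 11; (9|11)=+1, (3|11)=+1; (−1)^{1·2·5}·(+1)^2·(+1)^1 = +1.
v=13: a=13^1·(≡3), b=13^3·(≡8) mod 13; (3|13)=+1, (8|13)=-1; (−1)^{1·3·6}·(+1)^3·(-1)^1 = -1.
|Ram(-111826, -442)| = 2, even; anisotropic at {13, ∞}.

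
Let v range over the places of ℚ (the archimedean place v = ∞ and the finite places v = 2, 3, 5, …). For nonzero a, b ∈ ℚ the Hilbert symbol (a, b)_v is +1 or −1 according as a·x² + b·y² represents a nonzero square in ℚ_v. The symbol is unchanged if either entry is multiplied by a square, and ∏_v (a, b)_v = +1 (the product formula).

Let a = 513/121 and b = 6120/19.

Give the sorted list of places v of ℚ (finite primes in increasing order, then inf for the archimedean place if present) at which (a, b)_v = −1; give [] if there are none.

[3, 5, 17, 19]

(a, b) ≡ (57, 3230) mod (ℚ^×)²; places V = {2, 3, 5, 11, 17, 19, ∞}.
(a,b)_19: α=1, u≡12; β=-1, v≡2 (mod 19); (12|19)=-1, (2|19)=-1; sign (−1)^1·-1^-1·-1^1 = -1.
(a,b)_2: α=0, β=3; u≡1, v≡7 (mod 8); ε(u)ε(v)=0·1, αω(v)=0·0, βω(u)=3·0; sum ≡ 0  ⇒  +1.
(a,b)_5: α=0, u≡3; β=1, v≡1 (mod 5); (3|5)=-1, (1|5)=+1; sign (−1)^0·-1^1·+1^0 = -1.
(a,b)_11: α=-2, u≡7; β=0, v≡6 (mod 11); (7|11)=-1, (6|11)=-1; sign (−1)^0·-1^0·-1^-2 = +1.
(a,b)_∞: sgn(57)=+, sgn(3230)=+, so +1.
(a,b)_17: α=0, u≡10; β=1, v≡10 (mod 17); (10|17)=-1, (10|17)=-1; sign (−1)^0·-1^1·-1^0 = -1.
(a,b)_3: α=3, u≡1; β=2, v≡2 (mod 3); (1|3)=+1, (2|3)=-1; sign (−1)^0·+1^2·-1^3 = -1.
Ram(57, 3230) = {3, 5, 17, 19}; no ℚ_3-point on the conic.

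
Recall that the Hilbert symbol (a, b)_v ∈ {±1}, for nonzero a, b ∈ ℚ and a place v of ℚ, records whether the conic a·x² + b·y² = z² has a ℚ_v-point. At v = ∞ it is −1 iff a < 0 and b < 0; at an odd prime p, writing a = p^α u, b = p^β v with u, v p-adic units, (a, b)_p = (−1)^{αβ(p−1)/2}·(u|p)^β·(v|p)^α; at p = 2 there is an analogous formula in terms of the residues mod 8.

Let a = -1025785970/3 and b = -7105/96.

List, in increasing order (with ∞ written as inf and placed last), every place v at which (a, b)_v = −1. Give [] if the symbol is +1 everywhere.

[3, 5, 31, inf]

(a, b) ≡ (-25432710, -870) mod (ℚ^×)²; places V = {2, 3, 5, 7, 11, 23, 29, 31, 41, ∞}.
(a,b)_7: α=0, u≡5; β=2, v≡6 (mod 7); (5|7)=-1, (6|7)=-1; sign (−1)^0·-1^2·-1^0 = +1.
(a,b)_∞: sgn(-25432710)=−, sgn(-870)=−, so -1.
(a,b)_5: α=1, u≡2; β=1, v≡4 (mod 5); (2|5)=-1, (4|5)=+1; sign (−1)^0·-1^1·+1^1 = -1.
(a,b)_3: α=-1, u≡1; β=-1, v≡1 (mod 3); (1|3)=+1, (1|3)=+1; sign (−1)^1·+1^-1·+1^-1 = -1.
(a,b)_2: α=1, β=-5; u≡5, v≡5 (mod 8); ε(u)ε(v)=0·0, αω(v)=1·1, βω(u)=-5·1; sum ≡ 0  ⇒  +1.
(a,b)_29: α=1, u≡22; β=1, v≡5 (mod 29); (22|29)=+1, (5|29)=+1; sign (−1)^0·+1^1·+1^1 = +1.
(a,b)_31: α=1, u≡19; β=0, v≡29 (mod 31); (19|31)=+1, (29|31)=-1; sign (−1)^0·+1^0·-1^1 = -1.
(a,b)_11: α=2, u≡3; β=0, v≡7 (mod 11); (3|11)=+1, (7|11)=-1; sign (−1)^0·+1^0·-1^2 = +1.
(a,b)_23: α=1, u≡16; β=0, v≡12 (mod 23); (16|23)=+1, (12|23)=+1; sign (−1)^0·+1^0·+1^1 = +1.
(a,b)_41: α=1, u≡32; β=0, v≡5 (mod 41); (32|41)=+1, (5|41)=+1; sign (−1)^0·+1^0·+1^1 = +1.
|Ram(-25432710, -870)| = 4, even; anisotropic at {3, 5, 31, ∞}.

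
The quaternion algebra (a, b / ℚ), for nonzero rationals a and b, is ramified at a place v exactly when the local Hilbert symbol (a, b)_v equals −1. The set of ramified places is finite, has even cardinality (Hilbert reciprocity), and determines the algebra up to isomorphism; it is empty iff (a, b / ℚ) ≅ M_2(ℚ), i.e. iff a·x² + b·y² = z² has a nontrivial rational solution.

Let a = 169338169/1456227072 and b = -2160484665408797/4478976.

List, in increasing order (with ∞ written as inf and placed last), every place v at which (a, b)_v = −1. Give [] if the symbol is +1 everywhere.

(a, b) ≡ (3, -476238) mod (ℚ^×)²; places V = {2, 3, 7, 11, 13, 17, 23, 29, 37, ∞}.
(a,b)_37: α=0, u≡33; β=2, v≡27 (mod 37); (33|37)=+1, (27|37)=+1; sign (−1)^0·+1^2·+1^0 = +1.
(a,b)_23: α=0, u≡4; β=1, v≡15 (mod 23); (4|23)=+1, (15|23)=-1; sign (−1)^0·+1^1·-1^0 = +1.
(a,b)_2: α=-8, β=-11; u≡3, v≡1 (mod 8); ε(u)ε(v)=1·0, αω(v)=-8·0, βω(u)=-11·1; sum ≡ 1  ⇒  -1.
(a,b)_17: α=-2, u≡7; β=1, v≡8 (mod 17); (7|17)=-1, (8|17)=+1; sign (−1)^0·-1^1·+1^-2 = -1.
(a,b)_29: α=0, u≡10; β=1, v≡10 (mod 29); (10|29)=-1, (10|29)=-1; sign (−1)^0·-1^1·-1^0 = -1.
(a,b)_3: α=-9, u≡1; β=-7, v≡2 (mod 3); (1|3)=+1, (2|3)=-1; sign (−1)^1·+1^-7·-1^-9 = +1.
(a,b)_7: α=2, u≡5; β=7, v≡5 (mod 7); (5|7)=-1, (5|7)=-1; sign (−1)^0·-1^7·-1^2 = -1.
(a,b)_∞: sgn(3)=+, sgn(-476238)=−, so +1.
(a,b)_13: α=4, u≡1; β=2, v≡4 (mod 13); (1|13)=+1, (4|13)=+1; sign (−1)^0·+1^2·+1^4 = +1.
(a,b)_11: α=2, u≡1; β=0, v≡6 (mod 11); (1|11)=+1, (6|11)=-1; sign (−1)^0·+1^0·-1^2 = +1.
|Ram(3, -476238)| = 4, even; anisotropic at {2, 7, 17, 29}.

[2, 7, 17, 29]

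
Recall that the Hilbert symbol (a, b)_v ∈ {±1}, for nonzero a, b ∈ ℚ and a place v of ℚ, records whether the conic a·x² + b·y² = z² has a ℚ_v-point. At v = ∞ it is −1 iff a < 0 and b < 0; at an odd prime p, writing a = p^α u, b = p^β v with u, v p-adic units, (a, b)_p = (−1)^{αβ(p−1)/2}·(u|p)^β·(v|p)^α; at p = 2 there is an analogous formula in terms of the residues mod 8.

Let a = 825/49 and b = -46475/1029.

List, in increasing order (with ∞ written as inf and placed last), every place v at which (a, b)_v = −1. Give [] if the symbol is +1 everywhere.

[7, 11]

Mod squares: a ≡ 33, b ≡ -231. Check v ∈ {∞, 2, 3, 5, 7, 11, 13}.
v=7: a=7^-2·(≡6), b=7^-3·(≡4) mod 7; (6|7)=-1, (4|7)=+1; (−1)^{-2·-3·3}·(-1)^-3·(+1)^-2 = -1.
v=3: a=3^1·(≡2), b=3^-1·(≡1) mod 3; (2|3)=-1, (1|3)=+1; (−1)^{1·-1·1}·(-1)^-1·(+1)^1 = +1.
v=11: a=11^1·(≡4), b=11^1·(≡9) mod 11; (4|11)=+1, (9|11)=+1; (−1)^{1·1·5}·(+1)^1·(+1)^1 = -1.
v=13: a=13^0·(≡11), b=13^2·(≡12) mod 13; (11|13)=-1, (12|13)=+1; (−1)^{0·2·6}·(-1)^2·(+1)^0 = +1.
v=2: v_2(a)=0, v_2(b)=0; units ≡ 1, 1 (mod 8); ε·ε+αω+βω = 0·0+0·0+0·0 ≡ 0  ⇒  (a,b)_2 = +1.
v=5: a=5^2·(≡2), b=5^2·(≡4) mod 5; (2|5)=-1, (4|5)=+1; (−1)^{2·2·2}·(-1)^2·(+1)^2 = +1.
v=∞: 33 > 0 and -231 < 0  ⇒  (a,b)_∞ = +1.
(33, -231 / ℚ) ramifies at {7, 11}: a division algebra.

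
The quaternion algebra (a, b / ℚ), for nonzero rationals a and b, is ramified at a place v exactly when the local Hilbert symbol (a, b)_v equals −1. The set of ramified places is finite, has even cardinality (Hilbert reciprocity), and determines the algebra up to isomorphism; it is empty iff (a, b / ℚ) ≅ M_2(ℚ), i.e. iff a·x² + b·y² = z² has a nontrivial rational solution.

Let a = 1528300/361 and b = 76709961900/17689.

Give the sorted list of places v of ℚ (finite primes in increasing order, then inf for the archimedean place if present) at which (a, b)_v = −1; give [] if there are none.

[2, 31]

(a, b) ≡ (15283, 504339) mod (ℚ^×)²; places V = {2, 3, 5, 7, 11, 13, 17, 19, 29, 31, ∞}.
(a,b)_13: α=0, u≡2; β=2, v≡10 (mod 13); (2|13)=-1, (10|13)=+1; sign (−1)^0·-1^2·+1^0 = +1.
(a,b)_3: α=0, u≡1; β=3, v≡2 (mod 3); (1|3)=+1, (2|3)=-1; sign (−1)^0·+1^3·-1^0 = +1.
(a,b)_5: α=2, u≡2; β=2, v≡4 (mod 5); (2|5)=-1, (4|5)=+1; sign (−1)^0·-1^2·+1^2 = +1.
(a,b)_2: α=2, β=2; u≡3, v≡3 (mod 8); ε(u)ε(v)=1·1, αω(v)=2·1, βω(u)=2·1; sum ≡ 1  ⇒  -1.
(a,b)_11: α=0, u≡9; β=1, v≡3 (mod 11); (9|11)=+1, (3|11)=+1; sign (−1)^0·+1^1·+1^0 = +1.
(a,b)_29: α=1, u≡5; β=1, v≡13 (mod 29); (5|29)=+1, (13|29)=+1; sign (−1)^0·+1^1·+1^1 = +1.
(a,b)_31: α=1, u≡16; β=1, v≡7 (mod 31); (16|31)=+1, (7|31)=+1; sign (−1)^1·+1^1·+1^1 = -1.
(a,b)_7: α=0, u≡1; β=-2, v≡3 (mod 7); (1|7)=+1, (3|7)=-1; sign (−1)^0·+1^-2·-1^0 = +1.
(a,b)_19: α=-2, u≡16; β=-2, v≡10 (mod 19); (16|19)=+1, (10|19)=-1; sign (−1)^0·+1^-2·-1^-2 = +1.
(a,b)_∞: sgn(15283)=+, sgn(504339)=+, so +1.
(a,b)_17: α=1, u≡1; β=1, v≡4 (mod 17); (1|17)=+1, (4|17)=+1; sign (−1)^0·+1^1·+1^1 = +1.
(15283, 504339 / ℚ) ramifies at {2, 31}: a division algebra.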